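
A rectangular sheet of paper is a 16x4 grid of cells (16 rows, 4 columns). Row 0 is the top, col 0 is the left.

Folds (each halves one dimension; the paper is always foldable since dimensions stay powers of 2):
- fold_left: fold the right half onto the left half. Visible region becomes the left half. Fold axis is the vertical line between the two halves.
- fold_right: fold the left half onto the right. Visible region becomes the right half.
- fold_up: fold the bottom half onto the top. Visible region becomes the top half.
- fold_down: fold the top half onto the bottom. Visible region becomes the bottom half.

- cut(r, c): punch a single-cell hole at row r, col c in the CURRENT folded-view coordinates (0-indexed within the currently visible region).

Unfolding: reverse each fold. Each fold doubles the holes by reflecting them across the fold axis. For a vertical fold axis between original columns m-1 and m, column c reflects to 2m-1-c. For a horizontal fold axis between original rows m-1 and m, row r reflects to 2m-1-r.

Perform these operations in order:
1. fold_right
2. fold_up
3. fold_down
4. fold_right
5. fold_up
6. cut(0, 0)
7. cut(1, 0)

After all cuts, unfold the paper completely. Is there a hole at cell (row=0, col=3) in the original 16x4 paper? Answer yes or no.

Answer: yes

Derivation:
Op 1 fold_right: fold axis v@2; visible region now rows[0,16) x cols[2,4) = 16x2
Op 2 fold_up: fold axis h@8; visible region now rows[0,8) x cols[2,4) = 8x2
Op 3 fold_down: fold axis h@4; visible region now rows[4,8) x cols[2,4) = 4x2
Op 4 fold_right: fold axis v@3; visible region now rows[4,8) x cols[3,4) = 4x1
Op 5 fold_up: fold axis h@6; visible region now rows[4,6) x cols[3,4) = 2x1
Op 6 cut(0, 0): punch at orig (4,3); cuts so far [(4, 3)]; region rows[4,6) x cols[3,4) = 2x1
Op 7 cut(1, 0): punch at orig (5,3); cuts so far [(4, 3), (5, 3)]; region rows[4,6) x cols[3,4) = 2x1
Unfold 1 (reflect across h@6): 4 holes -> [(4, 3), (5, 3), (6, 3), (7, 3)]
Unfold 2 (reflect across v@3): 8 holes -> [(4, 2), (4, 3), (5, 2), (5, 3), (6, 2), (6, 3), (7, 2), (7, 3)]
Unfold 3 (reflect across h@4): 16 holes -> [(0, 2), (0, 3), (1, 2), (1, 3), (2, 2), (2, 3), (3, 2), (3, 3), (4, 2), (4, 3), (5, 2), (5, 3), (6, 2), (6, 3), (7, 2), (7, 3)]
Unfold 4 (reflect across h@8): 32 holes -> [(0, 2), (0, 3), (1, 2), (1, 3), (2, 2), (2, 3), (3, 2), (3, 3), (4, 2), (4, 3), (5, 2), (5, 3), (6, 2), (6, 3), (7, 2), (7, 3), (8, 2), (8, 3), (9, 2), (9, 3), (10, 2), (10, 3), (11, 2), (11, 3), (12, 2), (12, 3), (13, 2), (13, 3), (14, 2), (14, 3), (15, 2), (15, 3)]
Unfold 5 (reflect across v@2): 64 holes -> [(0, 0), (0, 1), (0, 2), (0, 3), (1, 0), (1, 1), (1, 2), (1, 3), (2, 0), (2, 1), (2, 2), (2, 3), (3, 0), (3, 1), (3, 2), (3, 3), (4, 0), (4, 1), (4, 2), (4, 3), (5, 0), (5, 1), (5, 2), (5, 3), (6, 0), (6, 1), (6, 2), (6, 3), (7, 0), (7, 1), (7, 2), (7, 3), (8, 0), (8, 1), (8, 2), (8, 3), (9, 0), (9, 1), (9, 2), (9, 3), (10, 0), (10, 1), (10, 2), (10, 3), (11, 0), (11, 1), (11, 2), (11, 3), (12, 0), (12, 1), (12, 2), (12, 3), (13, 0), (13, 1), (13, 2), (13, 3), (14, 0), (14, 1), (14, 2), (14, 3), (15, 0), (15, 1), (15, 2), (15, 3)]
Holes: [(0, 0), (0, 1), (0, 2), (0, 3), (1, 0), (1, 1), (1, 2), (1, 3), (2, 0), (2, 1), (2, 2), (2, 3), (3, 0), (3, 1), (3, 2), (3, 3), (4, 0), (4, 1), (4, 2), (4, 3), (5, 0), (5, 1), (5, 2), (5, 3), (6, 0), (6, 1), (6, 2), (6, 3), (7, 0), (7, 1), (7, 2), (7, 3), (8, 0), (8, 1), (8, 2), (8, 3), (9, 0), (9, 1), (9, 2), (9, 3), (10, 0), (10, 1), (10, 2), (10, 3), (11, 0), (11, 1), (11, 2), (11, 3), (12, 0), (12, 1), (12, 2), (12, 3), (13, 0), (13, 1), (13, 2), (13, 3), (14, 0), (14, 1), (14, 2), (14, 3), (15, 0), (15, 1), (15, 2), (15, 3)]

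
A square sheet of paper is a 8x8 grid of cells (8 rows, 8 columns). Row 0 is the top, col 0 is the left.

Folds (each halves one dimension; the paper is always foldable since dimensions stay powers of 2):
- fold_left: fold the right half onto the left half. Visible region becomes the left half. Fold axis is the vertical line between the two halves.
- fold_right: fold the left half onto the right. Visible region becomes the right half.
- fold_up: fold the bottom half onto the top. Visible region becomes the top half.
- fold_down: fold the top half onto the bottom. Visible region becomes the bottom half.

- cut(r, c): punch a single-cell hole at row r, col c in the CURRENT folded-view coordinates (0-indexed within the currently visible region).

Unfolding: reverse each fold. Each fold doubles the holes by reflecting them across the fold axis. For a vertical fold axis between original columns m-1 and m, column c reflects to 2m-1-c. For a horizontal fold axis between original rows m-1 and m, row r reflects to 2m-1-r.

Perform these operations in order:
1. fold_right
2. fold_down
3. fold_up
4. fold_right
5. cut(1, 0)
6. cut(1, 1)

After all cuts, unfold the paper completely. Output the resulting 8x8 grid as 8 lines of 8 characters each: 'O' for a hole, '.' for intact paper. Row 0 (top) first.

Op 1 fold_right: fold axis v@4; visible region now rows[0,8) x cols[4,8) = 8x4
Op 2 fold_down: fold axis h@4; visible region now rows[4,8) x cols[4,8) = 4x4
Op 3 fold_up: fold axis h@6; visible region now rows[4,6) x cols[4,8) = 2x4
Op 4 fold_right: fold axis v@6; visible region now rows[4,6) x cols[6,8) = 2x2
Op 5 cut(1, 0): punch at orig (5,6); cuts so far [(5, 6)]; region rows[4,6) x cols[6,8) = 2x2
Op 6 cut(1, 1): punch at orig (5,7); cuts so far [(5, 6), (5, 7)]; region rows[4,6) x cols[6,8) = 2x2
Unfold 1 (reflect across v@6): 4 holes -> [(5, 4), (5, 5), (5, 6), (5, 7)]
Unfold 2 (reflect across h@6): 8 holes -> [(5, 4), (5, 5), (5, 6), (5, 7), (6, 4), (6, 5), (6, 6), (6, 7)]
Unfold 3 (reflect across h@4): 16 holes -> [(1, 4), (1, 5), (1, 6), (1, 7), (2, 4), (2, 5), (2, 6), (2, 7), (5, 4), (5, 5), (5, 6), (5, 7), (6, 4), (6, 5), (6, 6), (6, 7)]
Unfold 4 (reflect across v@4): 32 holes -> [(1, 0), (1, 1), (1, 2), (1, 3), (1, 4), (1, 5), (1, 6), (1, 7), (2, 0), (2, 1), (2, 2), (2, 3), (2, 4), (2, 5), (2, 6), (2, 7), (5, 0), (5, 1), (5, 2), (5, 3), (5, 4), (5, 5), (5, 6), (5, 7), (6, 0), (6, 1), (6, 2), (6, 3), (6, 4), (6, 5), (6, 6), (6, 7)]

Answer: ........
OOOOOOOO
OOOOOOOO
........
........
OOOOOOOO
OOOOOOOO
........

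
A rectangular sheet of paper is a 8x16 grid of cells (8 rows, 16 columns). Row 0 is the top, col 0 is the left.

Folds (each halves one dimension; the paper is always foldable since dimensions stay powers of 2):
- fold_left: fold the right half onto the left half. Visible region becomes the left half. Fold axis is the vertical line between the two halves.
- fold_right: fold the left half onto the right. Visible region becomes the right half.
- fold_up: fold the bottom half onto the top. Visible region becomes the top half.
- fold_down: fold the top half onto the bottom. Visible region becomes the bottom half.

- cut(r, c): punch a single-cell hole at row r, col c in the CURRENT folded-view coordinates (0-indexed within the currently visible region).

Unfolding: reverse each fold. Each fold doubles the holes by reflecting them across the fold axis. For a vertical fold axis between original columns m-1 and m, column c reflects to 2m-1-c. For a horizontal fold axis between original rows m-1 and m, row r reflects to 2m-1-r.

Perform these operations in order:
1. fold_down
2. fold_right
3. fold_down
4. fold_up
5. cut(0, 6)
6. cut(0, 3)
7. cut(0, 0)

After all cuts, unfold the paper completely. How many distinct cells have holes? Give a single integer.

Op 1 fold_down: fold axis h@4; visible region now rows[4,8) x cols[0,16) = 4x16
Op 2 fold_right: fold axis v@8; visible region now rows[4,8) x cols[8,16) = 4x8
Op 3 fold_down: fold axis h@6; visible region now rows[6,8) x cols[8,16) = 2x8
Op 4 fold_up: fold axis h@7; visible region now rows[6,7) x cols[8,16) = 1x8
Op 5 cut(0, 6): punch at orig (6,14); cuts so far [(6, 14)]; region rows[6,7) x cols[8,16) = 1x8
Op 6 cut(0, 3): punch at orig (6,11); cuts so far [(6, 11), (6, 14)]; region rows[6,7) x cols[8,16) = 1x8
Op 7 cut(0, 0): punch at orig (6,8); cuts so far [(6, 8), (6, 11), (6, 14)]; region rows[6,7) x cols[8,16) = 1x8
Unfold 1 (reflect across h@7): 6 holes -> [(6, 8), (6, 11), (6, 14), (7, 8), (7, 11), (7, 14)]
Unfold 2 (reflect across h@6): 12 holes -> [(4, 8), (4, 11), (4, 14), (5, 8), (5, 11), (5, 14), (6, 8), (6, 11), (6, 14), (7, 8), (7, 11), (7, 14)]
Unfold 3 (reflect across v@8): 24 holes -> [(4, 1), (4, 4), (4, 7), (4, 8), (4, 11), (4, 14), (5, 1), (5, 4), (5, 7), (5, 8), (5, 11), (5, 14), (6, 1), (6, 4), (6, 7), (6, 8), (6, 11), (6, 14), (7, 1), (7, 4), (7, 7), (7, 8), (7, 11), (7, 14)]
Unfold 4 (reflect across h@4): 48 holes -> [(0, 1), (0, 4), (0, 7), (0, 8), (0, 11), (0, 14), (1, 1), (1, 4), (1, 7), (1, 8), (1, 11), (1, 14), (2, 1), (2, 4), (2, 7), (2, 8), (2, 11), (2, 14), (3, 1), (3, 4), (3, 7), (3, 8), (3, 11), (3, 14), (4, 1), (4, 4), (4, 7), (4, 8), (4, 11), (4, 14), (5, 1), (5, 4), (5, 7), (5, 8), (5, 11), (5, 14), (6, 1), (6, 4), (6, 7), (6, 8), (6, 11), (6, 14), (7, 1), (7, 4), (7, 7), (7, 8), (7, 11), (7, 14)]

Answer: 48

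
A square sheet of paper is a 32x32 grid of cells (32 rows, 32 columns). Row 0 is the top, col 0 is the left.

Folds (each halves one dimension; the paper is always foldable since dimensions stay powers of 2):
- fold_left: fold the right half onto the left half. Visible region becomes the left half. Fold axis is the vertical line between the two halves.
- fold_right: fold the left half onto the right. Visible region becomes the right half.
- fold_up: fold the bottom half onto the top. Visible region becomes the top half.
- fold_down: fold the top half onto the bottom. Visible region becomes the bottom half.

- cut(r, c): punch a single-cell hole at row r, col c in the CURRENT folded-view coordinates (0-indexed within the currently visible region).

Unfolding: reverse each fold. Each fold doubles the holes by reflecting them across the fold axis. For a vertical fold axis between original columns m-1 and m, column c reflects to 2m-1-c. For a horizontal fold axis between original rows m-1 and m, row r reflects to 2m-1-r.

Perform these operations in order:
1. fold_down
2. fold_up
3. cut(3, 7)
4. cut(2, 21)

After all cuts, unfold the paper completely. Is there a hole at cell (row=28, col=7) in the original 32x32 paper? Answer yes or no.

Answer: yes

Derivation:
Op 1 fold_down: fold axis h@16; visible region now rows[16,32) x cols[0,32) = 16x32
Op 2 fold_up: fold axis h@24; visible region now rows[16,24) x cols[0,32) = 8x32
Op 3 cut(3, 7): punch at orig (19,7); cuts so far [(19, 7)]; region rows[16,24) x cols[0,32) = 8x32
Op 4 cut(2, 21): punch at orig (18,21); cuts so far [(18, 21), (19, 7)]; region rows[16,24) x cols[0,32) = 8x32
Unfold 1 (reflect across h@24): 4 holes -> [(18, 21), (19, 7), (28, 7), (29, 21)]
Unfold 2 (reflect across h@16): 8 holes -> [(2, 21), (3, 7), (12, 7), (13, 21), (18, 21), (19, 7), (28, 7), (29, 21)]
Holes: [(2, 21), (3, 7), (12, 7), (13, 21), (18, 21), (19, 7), (28, 7), (29, 21)]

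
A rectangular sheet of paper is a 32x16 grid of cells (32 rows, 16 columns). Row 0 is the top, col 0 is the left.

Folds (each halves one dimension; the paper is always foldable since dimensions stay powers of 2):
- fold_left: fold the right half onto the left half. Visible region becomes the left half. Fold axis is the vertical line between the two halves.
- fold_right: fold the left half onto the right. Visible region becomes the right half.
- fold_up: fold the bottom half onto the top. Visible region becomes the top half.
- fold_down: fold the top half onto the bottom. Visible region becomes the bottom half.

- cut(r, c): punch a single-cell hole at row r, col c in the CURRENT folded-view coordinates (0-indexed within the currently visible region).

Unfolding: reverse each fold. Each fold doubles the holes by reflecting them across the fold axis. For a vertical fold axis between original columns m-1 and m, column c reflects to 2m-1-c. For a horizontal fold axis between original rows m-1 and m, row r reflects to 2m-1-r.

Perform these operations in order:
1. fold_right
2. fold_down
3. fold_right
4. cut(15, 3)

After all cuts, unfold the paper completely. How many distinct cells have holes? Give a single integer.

Op 1 fold_right: fold axis v@8; visible region now rows[0,32) x cols[8,16) = 32x8
Op 2 fold_down: fold axis h@16; visible region now rows[16,32) x cols[8,16) = 16x8
Op 3 fold_right: fold axis v@12; visible region now rows[16,32) x cols[12,16) = 16x4
Op 4 cut(15, 3): punch at orig (31,15); cuts so far [(31, 15)]; region rows[16,32) x cols[12,16) = 16x4
Unfold 1 (reflect across v@12): 2 holes -> [(31, 8), (31, 15)]
Unfold 2 (reflect across h@16): 4 holes -> [(0, 8), (0, 15), (31, 8), (31, 15)]
Unfold 3 (reflect across v@8): 8 holes -> [(0, 0), (0, 7), (0, 8), (0, 15), (31, 0), (31, 7), (31, 8), (31, 15)]

Answer: 8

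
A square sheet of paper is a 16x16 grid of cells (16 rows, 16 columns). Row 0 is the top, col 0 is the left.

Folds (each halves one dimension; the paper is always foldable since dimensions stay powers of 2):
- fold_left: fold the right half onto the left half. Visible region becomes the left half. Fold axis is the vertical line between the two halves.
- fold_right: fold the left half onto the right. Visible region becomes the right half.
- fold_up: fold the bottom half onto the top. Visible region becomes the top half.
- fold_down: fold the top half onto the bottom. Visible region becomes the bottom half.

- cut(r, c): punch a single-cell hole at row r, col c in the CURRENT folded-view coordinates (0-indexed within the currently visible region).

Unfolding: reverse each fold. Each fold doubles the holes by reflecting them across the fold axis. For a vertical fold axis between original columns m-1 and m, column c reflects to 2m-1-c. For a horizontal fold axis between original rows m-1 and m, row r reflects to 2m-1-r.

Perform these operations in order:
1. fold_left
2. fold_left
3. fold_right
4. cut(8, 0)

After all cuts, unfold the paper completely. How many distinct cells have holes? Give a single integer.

Op 1 fold_left: fold axis v@8; visible region now rows[0,16) x cols[0,8) = 16x8
Op 2 fold_left: fold axis v@4; visible region now rows[0,16) x cols[0,4) = 16x4
Op 3 fold_right: fold axis v@2; visible region now rows[0,16) x cols[2,4) = 16x2
Op 4 cut(8, 0): punch at orig (8,2); cuts so far [(8, 2)]; region rows[0,16) x cols[2,4) = 16x2
Unfold 1 (reflect across v@2): 2 holes -> [(8, 1), (8, 2)]
Unfold 2 (reflect across v@4): 4 holes -> [(8, 1), (8, 2), (8, 5), (8, 6)]
Unfold 3 (reflect across v@8): 8 holes -> [(8, 1), (8, 2), (8, 5), (8, 6), (8, 9), (8, 10), (8, 13), (8, 14)]

Answer: 8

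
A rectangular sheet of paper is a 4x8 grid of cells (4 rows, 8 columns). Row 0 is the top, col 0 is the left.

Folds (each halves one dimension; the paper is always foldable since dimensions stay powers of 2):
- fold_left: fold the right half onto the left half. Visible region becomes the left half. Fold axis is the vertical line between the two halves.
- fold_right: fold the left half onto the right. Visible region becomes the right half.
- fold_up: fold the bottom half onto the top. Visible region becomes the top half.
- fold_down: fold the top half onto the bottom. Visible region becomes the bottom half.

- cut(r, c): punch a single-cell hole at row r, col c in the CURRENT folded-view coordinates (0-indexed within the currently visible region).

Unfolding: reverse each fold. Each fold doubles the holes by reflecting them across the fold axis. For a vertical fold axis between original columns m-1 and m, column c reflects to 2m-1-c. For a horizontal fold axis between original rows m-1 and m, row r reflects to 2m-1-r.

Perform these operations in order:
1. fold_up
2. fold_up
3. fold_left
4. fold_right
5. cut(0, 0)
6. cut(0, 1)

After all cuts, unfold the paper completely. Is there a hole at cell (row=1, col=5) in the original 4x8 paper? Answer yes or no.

Answer: yes

Derivation:
Op 1 fold_up: fold axis h@2; visible region now rows[0,2) x cols[0,8) = 2x8
Op 2 fold_up: fold axis h@1; visible region now rows[0,1) x cols[0,8) = 1x8
Op 3 fold_left: fold axis v@4; visible region now rows[0,1) x cols[0,4) = 1x4
Op 4 fold_right: fold axis v@2; visible region now rows[0,1) x cols[2,4) = 1x2
Op 5 cut(0, 0): punch at orig (0,2); cuts so far [(0, 2)]; region rows[0,1) x cols[2,4) = 1x2
Op 6 cut(0, 1): punch at orig (0,3); cuts so far [(0, 2), (0, 3)]; region rows[0,1) x cols[2,4) = 1x2
Unfold 1 (reflect across v@2): 4 holes -> [(0, 0), (0, 1), (0, 2), (0, 3)]
Unfold 2 (reflect across v@4): 8 holes -> [(0, 0), (0, 1), (0, 2), (0, 3), (0, 4), (0, 5), (0, 6), (0, 7)]
Unfold 3 (reflect across h@1): 16 holes -> [(0, 0), (0, 1), (0, 2), (0, 3), (0, 4), (0, 5), (0, 6), (0, 7), (1, 0), (1, 1), (1, 2), (1, 3), (1, 4), (1, 5), (1, 6), (1, 7)]
Unfold 4 (reflect across h@2): 32 holes -> [(0, 0), (0, 1), (0, 2), (0, 3), (0, 4), (0, 5), (0, 6), (0, 7), (1, 0), (1, 1), (1, 2), (1, 3), (1, 4), (1, 5), (1, 6), (1, 7), (2, 0), (2, 1), (2, 2), (2, 3), (2, 4), (2, 5), (2, 6), (2, 7), (3, 0), (3, 1), (3, 2), (3, 3), (3, 4), (3, 5), (3, 6), (3, 7)]
Holes: [(0, 0), (0, 1), (0, 2), (0, 3), (0, 4), (0, 5), (0, 6), (0, 7), (1, 0), (1, 1), (1, 2), (1, 3), (1, 4), (1, 5), (1, 6), (1, 7), (2, 0), (2, 1), (2, 2), (2, 3), (2, 4), (2, 5), (2, 6), (2, 7), (3, 0), (3, 1), (3, 2), (3, 3), (3, 4), (3, 5), (3, 6), (3, 7)]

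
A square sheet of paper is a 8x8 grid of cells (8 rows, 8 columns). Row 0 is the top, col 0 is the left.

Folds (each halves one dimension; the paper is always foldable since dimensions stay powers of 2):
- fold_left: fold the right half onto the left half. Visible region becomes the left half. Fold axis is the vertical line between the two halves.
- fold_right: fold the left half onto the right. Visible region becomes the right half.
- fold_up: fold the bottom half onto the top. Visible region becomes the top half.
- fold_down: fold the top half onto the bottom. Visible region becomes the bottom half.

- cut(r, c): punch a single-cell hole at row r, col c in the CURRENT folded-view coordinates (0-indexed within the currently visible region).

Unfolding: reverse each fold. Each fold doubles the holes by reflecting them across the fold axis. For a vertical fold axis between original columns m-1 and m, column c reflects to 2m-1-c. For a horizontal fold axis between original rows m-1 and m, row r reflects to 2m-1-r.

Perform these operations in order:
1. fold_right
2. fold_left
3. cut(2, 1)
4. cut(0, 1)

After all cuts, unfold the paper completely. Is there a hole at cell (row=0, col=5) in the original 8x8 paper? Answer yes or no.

Answer: yes

Derivation:
Op 1 fold_right: fold axis v@4; visible region now rows[0,8) x cols[4,8) = 8x4
Op 2 fold_left: fold axis v@6; visible region now rows[0,8) x cols[4,6) = 8x2
Op 3 cut(2, 1): punch at orig (2,5); cuts so far [(2, 5)]; region rows[0,8) x cols[4,6) = 8x2
Op 4 cut(0, 1): punch at orig (0,5); cuts so far [(0, 5), (2, 5)]; region rows[0,8) x cols[4,6) = 8x2
Unfold 1 (reflect across v@6): 4 holes -> [(0, 5), (0, 6), (2, 5), (2, 6)]
Unfold 2 (reflect across v@4): 8 holes -> [(0, 1), (0, 2), (0, 5), (0, 6), (2, 1), (2, 2), (2, 5), (2, 6)]
Holes: [(0, 1), (0, 2), (0, 5), (0, 6), (2, 1), (2, 2), (2, 5), (2, 6)]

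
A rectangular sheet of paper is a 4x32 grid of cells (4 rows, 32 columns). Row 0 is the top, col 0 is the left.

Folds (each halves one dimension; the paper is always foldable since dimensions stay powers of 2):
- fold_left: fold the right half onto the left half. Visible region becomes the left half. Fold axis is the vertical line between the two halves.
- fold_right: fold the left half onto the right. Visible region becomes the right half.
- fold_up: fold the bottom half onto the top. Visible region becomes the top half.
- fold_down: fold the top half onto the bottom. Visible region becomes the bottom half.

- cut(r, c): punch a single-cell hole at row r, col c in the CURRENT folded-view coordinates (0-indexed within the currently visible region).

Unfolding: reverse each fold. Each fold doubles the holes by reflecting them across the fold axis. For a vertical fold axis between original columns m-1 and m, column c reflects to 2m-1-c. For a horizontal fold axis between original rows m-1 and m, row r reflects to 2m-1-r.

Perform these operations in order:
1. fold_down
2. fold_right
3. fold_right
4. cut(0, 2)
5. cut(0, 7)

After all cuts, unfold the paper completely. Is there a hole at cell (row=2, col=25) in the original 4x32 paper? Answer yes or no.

Op 1 fold_down: fold axis h@2; visible region now rows[2,4) x cols[0,32) = 2x32
Op 2 fold_right: fold axis v@16; visible region now rows[2,4) x cols[16,32) = 2x16
Op 3 fold_right: fold axis v@24; visible region now rows[2,4) x cols[24,32) = 2x8
Op 4 cut(0, 2): punch at orig (2,26); cuts so far [(2, 26)]; region rows[2,4) x cols[24,32) = 2x8
Op 5 cut(0, 7): punch at orig (2,31); cuts so far [(2, 26), (2, 31)]; region rows[2,4) x cols[24,32) = 2x8
Unfold 1 (reflect across v@24): 4 holes -> [(2, 16), (2, 21), (2, 26), (2, 31)]
Unfold 2 (reflect across v@16): 8 holes -> [(2, 0), (2, 5), (2, 10), (2, 15), (2, 16), (2, 21), (2, 26), (2, 31)]
Unfold 3 (reflect across h@2): 16 holes -> [(1, 0), (1, 5), (1, 10), (1, 15), (1, 16), (1, 21), (1, 26), (1, 31), (2, 0), (2, 5), (2, 10), (2, 15), (2, 16), (2, 21), (2, 26), (2, 31)]
Holes: [(1, 0), (1, 5), (1, 10), (1, 15), (1, 16), (1, 21), (1, 26), (1, 31), (2, 0), (2, 5), (2, 10), (2, 15), (2, 16), (2, 21), (2, 26), (2, 31)]

Answer: no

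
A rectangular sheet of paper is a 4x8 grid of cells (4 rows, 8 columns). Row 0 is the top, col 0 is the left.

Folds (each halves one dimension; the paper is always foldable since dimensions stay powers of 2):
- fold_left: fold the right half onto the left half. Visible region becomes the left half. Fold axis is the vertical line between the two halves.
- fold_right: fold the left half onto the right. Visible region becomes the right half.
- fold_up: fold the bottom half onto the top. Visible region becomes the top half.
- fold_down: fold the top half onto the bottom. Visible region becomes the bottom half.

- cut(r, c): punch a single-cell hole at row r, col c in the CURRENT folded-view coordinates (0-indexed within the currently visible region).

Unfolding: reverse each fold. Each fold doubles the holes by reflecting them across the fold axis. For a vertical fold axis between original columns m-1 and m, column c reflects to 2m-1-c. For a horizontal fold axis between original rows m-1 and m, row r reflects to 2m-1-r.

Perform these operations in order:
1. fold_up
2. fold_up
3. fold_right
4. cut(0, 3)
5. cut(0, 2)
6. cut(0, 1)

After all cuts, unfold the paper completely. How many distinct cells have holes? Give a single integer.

Answer: 24

Derivation:
Op 1 fold_up: fold axis h@2; visible region now rows[0,2) x cols[0,8) = 2x8
Op 2 fold_up: fold axis h@1; visible region now rows[0,1) x cols[0,8) = 1x8
Op 3 fold_right: fold axis v@4; visible region now rows[0,1) x cols[4,8) = 1x4
Op 4 cut(0, 3): punch at orig (0,7); cuts so far [(0, 7)]; region rows[0,1) x cols[4,8) = 1x4
Op 5 cut(0, 2): punch at orig (0,6); cuts so far [(0, 6), (0, 7)]; region rows[0,1) x cols[4,8) = 1x4
Op 6 cut(0, 1): punch at orig (0,5); cuts so far [(0, 5), (0, 6), (0, 7)]; region rows[0,1) x cols[4,8) = 1x4
Unfold 1 (reflect across v@4): 6 holes -> [(0, 0), (0, 1), (0, 2), (0, 5), (0, 6), (0, 7)]
Unfold 2 (reflect across h@1): 12 holes -> [(0, 0), (0, 1), (0, 2), (0, 5), (0, 6), (0, 7), (1, 0), (1, 1), (1, 2), (1, 5), (1, 6), (1, 7)]
Unfold 3 (reflect across h@2): 24 holes -> [(0, 0), (0, 1), (0, 2), (0, 5), (0, 6), (0, 7), (1, 0), (1, 1), (1, 2), (1, 5), (1, 6), (1, 7), (2, 0), (2, 1), (2, 2), (2, 5), (2, 6), (2, 7), (3, 0), (3, 1), (3, 2), (3, 5), (3, 6), (3, 7)]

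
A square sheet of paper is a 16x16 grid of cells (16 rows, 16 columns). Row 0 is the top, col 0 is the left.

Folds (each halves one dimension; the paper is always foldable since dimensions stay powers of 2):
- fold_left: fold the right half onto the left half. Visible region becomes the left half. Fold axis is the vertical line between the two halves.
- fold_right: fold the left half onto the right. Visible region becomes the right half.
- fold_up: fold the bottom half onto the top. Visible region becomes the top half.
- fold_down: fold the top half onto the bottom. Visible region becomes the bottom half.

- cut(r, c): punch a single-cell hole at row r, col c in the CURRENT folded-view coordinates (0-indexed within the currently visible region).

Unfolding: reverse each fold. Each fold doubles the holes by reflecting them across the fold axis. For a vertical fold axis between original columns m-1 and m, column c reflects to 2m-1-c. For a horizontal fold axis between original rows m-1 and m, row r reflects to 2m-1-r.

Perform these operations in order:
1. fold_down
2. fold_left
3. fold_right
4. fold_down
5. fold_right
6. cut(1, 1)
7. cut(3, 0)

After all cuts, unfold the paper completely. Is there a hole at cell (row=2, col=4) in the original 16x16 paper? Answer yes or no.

Op 1 fold_down: fold axis h@8; visible region now rows[8,16) x cols[0,16) = 8x16
Op 2 fold_left: fold axis v@8; visible region now rows[8,16) x cols[0,8) = 8x8
Op 3 fold_right: fold axis v@4; visible region now rows[8,16) x cols[4,8) = 8x4
Op 4 fold_down: fold axis h@12; visible region now rows[12,16) x cols[4,8) = 4x4
Op 5 fold_right: fold axis v@6; visible region now rows[12,16) x cols[6,8) = 4x2
Op 6 cut(1, 1): punch at orig (13,7); cuts so far [(13, 7)]; region rows[12,16) x cols[6,8) = 4x2
Op 7 cut(3, 0): punch at orig (15,6); cuts so far [(13, 7), (15, 6)]; region rows[12,16) x cols[6,8) = 4x2
Unfold 1 (reflect across v@6): 4 holes -> [(13, 4), (13, 7), (15, 5), (15, 6)]
Unfold 2 (reflect across h@12): 8 holes -> [(8, 5), (8, 6), (10, 4), (10, 7), (13, 4), (13, 7), (15, 5), (15, 6)]
Unfold 3 (reflect across v@4): 16 holes -> [(8, 1), (8, 2), (8, 5), (8, 6), (10, 0), (10, 3), (10, 4), (10, 7), (13, 0), (13, 3), (13, 4), (13, 7), (15, 1), (15, 2), (15, 5), (15, 6)]
Unfold 4 (reflect across v@8): 32 holes -> [(8, 1), (8, 2), (8, 5), (8, 6), (8, 9), (8, 10), (8, 13), (8, 14), (10, 0), (10, 3), (10, 4), (10, 7), (10, 8), (10, 11), (10, 12), (10, 15), (13, 0), (13, 3), (13, 4), (13, 7), (13, 8), (13, 11), (13, 12), (13, 15), (15, 1), (15, 2), (15, 5), (15, 6), (15, 9), (15, 10), (15, 13), (15, 14)]
Unfold 5 (reflect across h@8): 64 holes -> [(0, 1), (0, 2), (0, 5), (0, 6), (0, 9), (0, 10), (0, 13), (0, 14), (2, 0), (2, 3), (2, 4), (2, 7), (2, 8), (2, 11), (2, 12), (2, 15), (5, 0), (5, 3), (5, 4), (5, 7), (5, 8), (5, 11), (5, 12), (5, 15), (7, 1), (7, 2), (7, 5), (7, 6), (7, 9), (7, 10), (7, 13), (7, 14), (8, 1), (8, 2), (8, 5), (8, 6), (8, 9), (8, 10), (8, 13), (8, 14), (10, 0), (10, 3), (10, 4), (10, 7), (10, 8), (10, 11), (10, 12), (10, 15), (13, 0), (13, 3), (13, 4), (13, 7), (13, 8), (13, 11), (13, 12), (13, 15), (15, 1), (15, 2), (15, 5), (15, 6), (15, 9), (15, 10), (15, 13), (15, 14)]
Holes: [(0, 1), (0, 2), (0, 5), (0, 6), (0, 9), (0, 10), (0, 13), (0, 14), (2, 0), (2, 3), (2, 4), (2, 7), (2, 8), (2, 11), (2, 12), (2, 15), (5, 0), (5, 3), (5, 4), (5, 7), (5, 8), (5, 11), (5, 12), (5, 15), (7, 1), (7, 2), (7, 5), (7, 6), (7, 9), (7, 10), (7, 13), (7, 14), (8, 1), (8, 2), (8, 5), (8, 6), (8, 9), (8, 10), (8, 13), (8, 14), (10, 0), (10, 3), (10, 4), (10, 7), (10, 8), (10, 11), (10, 12), (10, 15), (13, 0), (13, 3), (13, 4), (13, 7), (13, 8), (13, 11), (13, 12), (13, 15), (15, 1), (15, 2), (15, 5), (15, 6), (15, 9), (15, 10), (15, 13), (15, 14)]

Answer: yes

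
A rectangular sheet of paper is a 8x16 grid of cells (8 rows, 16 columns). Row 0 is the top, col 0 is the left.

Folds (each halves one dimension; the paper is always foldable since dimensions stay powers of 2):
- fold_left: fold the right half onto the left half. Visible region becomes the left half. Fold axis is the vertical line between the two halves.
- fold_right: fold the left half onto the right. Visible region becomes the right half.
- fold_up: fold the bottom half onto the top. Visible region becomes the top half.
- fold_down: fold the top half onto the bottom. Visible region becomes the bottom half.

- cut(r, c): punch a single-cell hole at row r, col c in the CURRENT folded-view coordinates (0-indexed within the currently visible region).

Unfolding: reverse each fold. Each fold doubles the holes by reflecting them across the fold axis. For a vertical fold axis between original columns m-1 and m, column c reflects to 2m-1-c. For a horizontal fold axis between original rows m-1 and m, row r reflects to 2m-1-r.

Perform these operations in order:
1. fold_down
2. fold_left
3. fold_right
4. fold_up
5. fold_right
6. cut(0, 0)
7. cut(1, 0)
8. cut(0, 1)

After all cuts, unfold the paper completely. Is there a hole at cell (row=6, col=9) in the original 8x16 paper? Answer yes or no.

Op 1 fold_down: fold axis h@4; visible region now rows[4,8) x cols[0,16) = 4x16
Op 2 fold_left: fold axis v@8; visible region now rows[4,8) x cols[0,8) = 4x8
Op 3 fold_right: fold axis v@4; visible region now rows[4,8) x cols[4,8) = 4x4
Op 4 fold_up: fold axis h@6; visible region now rows[4,6) x cols[4,8) = 2x4
Op 5 fold_right: fold axis v@6; visible region now rows[4,6) x cols[6,8) = 2x2
Op 6 cut(0, 0): punch at orig (4,6); cuts so far [(4, 6)]; region rows[4,6) x cols[6,8) = 2x2
Op 7 cut(1, 0): punch at orig (5,6); cuts so far [(4, 6), (5, 6)]; region rows[4,6) x cols[6,8) = 2x2
Op 8 cut(0, 1): punch at orig (4,7); cuts so far [(4, 6), (4, 7), (5, 6)]; region rows[4,6) x cols[6,8) = 2x2
Unfold 1 (reflect across v@6): 6 holes -> [(4, 4), (4, 5), (4, 6), (4, 7), (5, 5), (5, 6)]
Unfold 2 (reflect across h@6): 12 holes -> [(4, 4), (4, 5), (4, 6), (4, 7), (5, 5), (5, 6), (6, 5), (6, 6), (7, 4), (7, 5), (7, 6), (7, 7)]
Unfold 3 (reflect across v@4): 24 holes -> [(4, 0), (4, 1), (4, 2), (4, 3), (4, 4), (4, 5), (4, 6), (4, 7), (5, 1), (5, 2), (5, 5), (5, 6), (6, 1), (6, 2), (6, 5), (6, 6), (7, 0), (7, 1), (7, 2), (7, 3), (7, 4), (7, 5), (7, 6), (7, 7)]
Unfold 4 (reflect across v@8): 48 holes -> [(4, 0), (4, 1), (4, 2), (4, 3), (4, 4), (4, 5), (4, 6), (4, 7), (4, 8), (4, 9), (4, 10), (4, 11), (4, 12), (4, 13), (4, 14), (4, 15), (5, 1), (5, 2), (5, 5), (5, 6), (5, 9), (5, 10), (5, 13), (5, 14), (6, 1), (6, 2), (6, 5), (6, 6), (6, 9), (6, 10), (6, 13), (6, 14), (7, 0), (7, 1), (7, 2), (7, 3), (7, 4), (7, 5), (7, 6), (7, 7), (7, 8), (7, 9), (7, 10), (7, 11), (7, 12), (7, 13), (7, 14), (7, 15)]
Unfold 5 (reflect across h@4): 96 holes -> [(0, 0), (0, 1), (0, 2), (0, 3), (0, 4), (0, 5), (0, 6), (0, 7), (0, 8), (0, 9), (0, 10), (0, 11), (0, 12), (0, 13), (0, 14), (0, 15), (1, 1), (1, 2), (1, 5), (1, 6), (1, 9), (1, 10), (1, 13), (1, 14), (2, 1), (2, 2), (2, 5), (2, 6), (2, 9), (2, 10), (2, 13), (2, 14), (3, 0), (3, 1), (3, 2), (3, 3), (3, 4), (3, 5), (3, 6), (3, 7), (3, 8), (3, 9), (3, 10), (3, 11), (3, 12), (3, 13), (3, 14), (3, 15), (4, 0), (4, 1), (4, 2), (4, 3), (4, 4), (4, 5), (4, 6), (4, 7), (4, 8), (4, 9), (4, 10), (4, 11), (4, 12), (4, 13), (4, 14), (4, 15), (5, 1), (5, 2), (5, 5), (5, 6), (5, 9), (5, 10), (5, 13), (5, 14), (6, 1), (6, 2), (6, 5), (6, 6), (6, 9), (6, 10), (6, 13), (6, 14), (7, 0), (7, 1), (7, 2), (7, 3), (7, 4), (7, 5), (7, 6), (7, 7), (7, 8), (7, 9), (7, 10), (7, 11), (7, 12), (7, 13), (7, 14), (7, 15)]
Holes: [(0, 0), (0, 1), (0, 2), (0, 3), (0, 4), (0, 5), (0, 6), (0, 7), (0, 8), (0, 9), (0, 10), (0, 11), (0, 12), (0, 13), (0, 14), (0, 15), (1, 1), (1, 2), (1, 5), (1, 6), (1, 9), (1, 10), (1, 13), (1, 14), (2, 1), (2, 2), (2, 5), (2, 6), (2, 9), (2, 10), (2, 13), (2, 14), (3, 0), (3, 1), (3, 2), (3, 3), (3, 4), (3, 5), (3, 6), (3, 7), (3, 8), (3, 9), (3, 10), (3, 11), (3, 12), (3, 13), (3, 14), (3, 15), (4, 0), (4, 1), (4, 2), (4, 3), (4, 4), (4, 5), (4, 6), (4, 7), (4, 8), (4, 9), (4, 10), (4, 11), (4, 12), (4, 13), (4, 14), (4, 15), (5, 1), (5, 2), (5, 5), (5, 6), (5, 9), (5, 10), (5, 13), (5, 14), (6, 1), (6, 2), (6, 5), (6, 6), (6, 9), (6, 10), (6, 13), (6, 14), (7, 0), (7, 1), (7, 2), (7, 3), (7, 4), (7, 5), (7, 6), (7, 7), (7, 8), (7, 9), (7, 10), (7, 11), (7, 12), (7, 13), (7, 14), (7, 15)]

Answer: yes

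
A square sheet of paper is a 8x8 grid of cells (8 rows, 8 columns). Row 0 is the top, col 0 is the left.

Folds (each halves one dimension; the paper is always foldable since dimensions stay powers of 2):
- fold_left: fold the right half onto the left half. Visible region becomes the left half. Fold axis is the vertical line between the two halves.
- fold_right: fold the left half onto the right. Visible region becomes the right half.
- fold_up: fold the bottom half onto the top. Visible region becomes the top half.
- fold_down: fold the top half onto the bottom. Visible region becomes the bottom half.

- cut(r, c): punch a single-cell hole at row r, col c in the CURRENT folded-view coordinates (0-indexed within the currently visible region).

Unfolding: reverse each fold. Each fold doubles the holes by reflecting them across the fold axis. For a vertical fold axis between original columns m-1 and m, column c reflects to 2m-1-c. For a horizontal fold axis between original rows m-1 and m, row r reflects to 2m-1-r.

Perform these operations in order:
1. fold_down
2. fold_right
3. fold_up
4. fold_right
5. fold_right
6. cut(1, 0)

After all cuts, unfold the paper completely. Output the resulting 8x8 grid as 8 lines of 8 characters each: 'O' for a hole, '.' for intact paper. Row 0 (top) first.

Op 1 fold_down: fold axis h@4; visible region now rows[4,8) x cols[0,8) = 4x8
Op 2 fold_right: fold axis v@4; visible region now rows[4,8) x cols[4,8) = 4x4
Op 3 fold_up: fold axis h@6; visible region now rows[4,6) x cols[4,8) = 2x4
Op 4 fold_right: fold axis v@6; visible region now rows[4,6) x cols[6,8) = 2x2
Op 5 fold_right: fold axis v@7; visible region now rows[4,6) x cols[7,8) = 2x1
Op 6 cut(1, 0): punch at orig (5,7); cuts so far [(5, 7)]; region rows[4,6) x cols[7,8) = 2x1
Unfold 1 (reflect across v@7): 2 holes -> [(5, 6), (5, 7)]
Unfold 2 (reflect across v@6): 4 holes -> [(5, 4), (5, 5), (5, 6), (5, 7)]
Unfold 3 (reflect across h@6): 8 holes -> [(5, 4), (5, 5), (5, 6), (5, 7), (6, 4), (6, 5), (6, 6), (6, 7)]
Unfold 4 (reflect across v@4): 16 holes -> [(5, 0), (5, 1), (5, 2), (5, 3), (5, 4), (5, 5), (5, 6), (5, 7), (6, 0), (6, 1), (6, 2), (6, 3), (6, 4), (6, 5), (6, 6), (6, 7)]
Unfold 5 (reflect across h@4): 32 holes -> [(1, 0), (1, 1), (1, 2), (1, 3), (1, 4), (1, 5), (1, 6), (1, 7), (2, 0), (2, 1), (2, 2), (2, 3), (2, 4), (2, 5), (2, 6), (2, 7), (5, 0), (5, 1), (5, 2), (5, 3), (5, 4), (5, 5), (5, 6), (5, 7), (6, 0), (6, 1), (6, 2), (6, 3), (6, 4), (6, 5), (6, 6), (6, 7)]

Answer: ........
OOOOOOOO
OOOOOOOO
........
........
OOOOOOOO
OOOOOOOO
........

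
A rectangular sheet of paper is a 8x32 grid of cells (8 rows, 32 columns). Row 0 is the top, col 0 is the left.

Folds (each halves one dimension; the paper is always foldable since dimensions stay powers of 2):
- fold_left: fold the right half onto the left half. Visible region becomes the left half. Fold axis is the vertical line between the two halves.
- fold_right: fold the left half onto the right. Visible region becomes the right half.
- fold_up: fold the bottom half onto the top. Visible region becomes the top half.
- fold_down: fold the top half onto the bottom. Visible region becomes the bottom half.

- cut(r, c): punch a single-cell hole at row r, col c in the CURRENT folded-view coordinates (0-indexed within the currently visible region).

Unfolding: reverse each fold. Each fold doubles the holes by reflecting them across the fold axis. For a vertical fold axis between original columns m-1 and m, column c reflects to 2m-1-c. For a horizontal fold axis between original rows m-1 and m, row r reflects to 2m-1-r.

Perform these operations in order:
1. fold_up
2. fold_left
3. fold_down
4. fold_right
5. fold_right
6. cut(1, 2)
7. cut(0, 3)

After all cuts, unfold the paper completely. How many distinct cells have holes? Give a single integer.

Op 1 fold_up: fold axis h@4; visible region now rows[0,4) x cols[0,32) = 4x32
Op 2 fold_left: fold axis v@16; visible region now rows[0,4) x cols[0,16) = 4x16
Op 3 fold_down: fold axis h@2; visible region now rows[2,4) x cols[0,16) = 2x16
Op 4 fold_right: fold axis v@8; visible region now rows[2,4) x cols[8,16) = 2x8
Op 5 fold_right: fold axis v@12; visible region now rows[2,4) x cols[12,16) = 2x4
Op 6 cut(1, 2): punch at orig (3,14); cuts so far [(3, 14)]; region rows[2,4) x cols[12,16) = 2x4
Op 7 cut(0, 3): punch at orig (2,15); cuts so far [(2, 15), (3, 14)]; region rows[2,4) x cols[12,16) = 2x4
Unfold 1 (reflect across v@12): 4 holes -> [(2, 8), (2, 15), (3, 9), (3, 14)]
Unfold 2 (reflect across v@8): 8 holes -> [(2, 0), (2, 7), (2, 8), (2, 15), (3, 1), (3, 6), (3, 9), (3, 14)]
Unfold 3 (reflect across h@2): 16 holes -> [(0, 1), (0, 6), (0, 9), (0, 14), (1, 0), (1, 7), (1, 8), (1, 15), (2, 0), (2, 7), (2, 8), (2, 15), (3, 1), (3, 6), (3, 9), (3, 14)]
Unfold 4 (reflect across v@16): 32 holes -> [(0, 1), (0, 6), (0, 9), (0, 14), (0, 17), (0, 22), (0, 25), (0, 30), (1, 0), (1, 7), (1, 8), (1, 15), (1, 16), (1, 23), (1, 24), (1, 31), (2, 0), (2, 7), (2, 8), (2, 15), (2, 16), (2, 23), (2, 24), (2, 31), (3, 1), (3, 6), (3, 9), (3, 14), (3, 17), (3, 22), (3, 25), (3, 30)]
Unfold 5 (reflect across h@4): 64 holes -> [(0, 1), (0, 6), (0, 9), (0, 14), (0, 17), (0, 22), (0, 25), (0, 30), (1, 0), (1, 7), (1, 8), (1, 15), (1, 16), (1, 23), (1, 24), (1, 31), (2, 0), (2, 7), (2, 8), (2, 15), (2, 16), (2, 23), (2, 24), (2, 31), (3, 1), (3, 6), (3, 9), (3, 14), (3, 17), (3, 22), (3, 25), (3, 30), (4, 1), (4, 6), (4, 9), (4, 14), (4, 17), (4, 22), (4, 25), (4, 30), (5, 0), (5, 7), (5, 8), (5, 15), (5, 16), (5, 23), (5, 24), (5, 31), (6, 0), (6, 7), (6, 8), (6, 15), (6, 16), (6, 23), (6, 24), (6, 31), (7, 1), (7, 6), (7, 9), (7, 14), (7, 17), (7, 22), (7, 25), (7, 30)]

Answer: 64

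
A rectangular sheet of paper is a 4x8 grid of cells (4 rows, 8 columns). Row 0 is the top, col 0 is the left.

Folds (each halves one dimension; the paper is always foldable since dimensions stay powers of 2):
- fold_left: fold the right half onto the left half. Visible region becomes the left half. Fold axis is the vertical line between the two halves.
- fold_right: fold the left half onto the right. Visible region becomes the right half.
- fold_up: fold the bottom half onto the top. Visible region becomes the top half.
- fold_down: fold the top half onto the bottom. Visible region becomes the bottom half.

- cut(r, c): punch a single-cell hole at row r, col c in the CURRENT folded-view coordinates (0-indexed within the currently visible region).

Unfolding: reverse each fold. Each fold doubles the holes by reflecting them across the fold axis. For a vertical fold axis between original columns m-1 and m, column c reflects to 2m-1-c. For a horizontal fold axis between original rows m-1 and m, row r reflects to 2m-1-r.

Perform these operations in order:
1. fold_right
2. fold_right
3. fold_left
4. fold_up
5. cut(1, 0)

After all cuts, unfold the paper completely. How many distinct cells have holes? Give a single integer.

Op 1 fold_right: fold axis v@4; visible region now rows[0,4) x cols[4,8) = 4x4
Op 2 fold_right: fold axis v@6; visible region now rows[0,4) x cols[6,8) = 4x2
Op 3 fold_left: fold axis v@7; visible region now rows[0,4) x cols[6,7) = 4x1
Op 4 fold_up: fold axis h@2; visible region now rows[0,2) x cols[6,7) = 2x1
Op 5 cut(1, 0): punch at orig (1,6); cuts so far [(1, 6)]; region rows[0,2) x cols[6,7) = 2x1
Unfold 1 (reflect across h@2): 2 holes -> [(1, 6), (2, 6)]
Unfold 2 (reflect across v@7): 4 holes -> [(1, 6), (1, 7), (2, 6), (2, 7)]
Unfold 3 (reflect across v@6): 8 holes -> [(1, 4), (1, 5), (1, 6), (1, 7), (2, 4), (2, 5), (2, 6), (2, 7)]
Unfold 4 (reflect across v@4): 16 holes -> [(1, 0), (1, 1), (1, 2), (1, 3), (1, 4), (1, 5), (1, 6), (1, 7), (2, 0), (2, 1), (2, 2), (2, 3), (2, 4), (2, 5), (2, 6), (2, 7)]

Answer: 16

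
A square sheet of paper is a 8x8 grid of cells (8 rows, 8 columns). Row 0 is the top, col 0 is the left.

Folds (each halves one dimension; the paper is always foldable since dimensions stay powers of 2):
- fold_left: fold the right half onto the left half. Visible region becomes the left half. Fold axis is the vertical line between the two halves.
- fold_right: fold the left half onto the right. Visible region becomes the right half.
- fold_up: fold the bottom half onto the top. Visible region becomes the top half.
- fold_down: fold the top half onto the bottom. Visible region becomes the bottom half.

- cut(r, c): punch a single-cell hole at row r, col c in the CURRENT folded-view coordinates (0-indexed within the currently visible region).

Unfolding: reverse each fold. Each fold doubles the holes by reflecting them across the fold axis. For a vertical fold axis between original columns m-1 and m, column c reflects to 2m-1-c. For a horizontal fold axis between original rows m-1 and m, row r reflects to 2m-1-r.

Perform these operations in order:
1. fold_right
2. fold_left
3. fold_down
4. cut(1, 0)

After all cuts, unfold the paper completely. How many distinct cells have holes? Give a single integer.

Answer: 8

Derivation:
Op 1 fold_right: fold axis v@4; visible region now rows[0,8) x cols[4,8) = 8x4
Op 2 fold_left: fold axis v@6; visible region now rows[0,8) x cols[4,6) = 8x2
Op 3 fold_down: fold axis h@4; visible region now rows[4,8) x cols[4,6) = 4x2
Op 4 cut(1, 0): punch at orig (5,4); cuts so far [(5, 4)]; region rows[4,8) x cols[4,6) = 4x2
Unfold 1 (reflect across h@4): 2 holes -> [(2, 4), (5, 4)]
Unfold 2 (reflect across v@6): 4 holes -> [(2, 4), (2, 7), (5, 4), (5, 7)]
Unfold 3 (reflect across v@4): 8 holes -> [(2, 0), (2, 3), (2, 4), (2, 7), (5, 0), (5, 3), (5, 4), (5, 7)]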